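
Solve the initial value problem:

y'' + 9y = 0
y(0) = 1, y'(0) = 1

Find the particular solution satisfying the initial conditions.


Characteristic roots of r² + 9 = 0 are ±3i, so y = C₁cos(3x) + C₂sin(3x).
Apply y(0) = 1: C₁ = 1. Differentiate and apply y'(0) = 1: 3·C₂ = 1, so C₂ = 1/3.
Particular solution: y = cos(3x) + (1/3)sin(3x).


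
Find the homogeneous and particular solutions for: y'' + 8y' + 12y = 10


Characteristic roots of r² + 8r + 12 = 0 are -2, -6.
y_h = C₁e^(-2x) + C₂e^(-6x).
Constant forcing; try y_p = A. Then 12A = 10 ⇒ A = 5/6.
General solution: y = C₁e^(-2x) + C₂e^(-6x) + 5/6.


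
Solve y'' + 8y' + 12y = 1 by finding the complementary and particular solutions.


Characteristic roots of r² + 8r + 12 = 0 are -6, -2.
y_h = C₁e^(-6x) + C₂e^(-2x).
Constant forcing; try y_p = A. Then 12A = 1 ⇒ A = 1/12.
General solution: y = C₁e^(-6x) + C₂e^(-2x) + 1/12.


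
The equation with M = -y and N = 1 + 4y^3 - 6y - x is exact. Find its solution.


Check exactness: ∂M/∂y = -1 and ∂N/∂x = -1; equal, so the equation is exact.
Integrate M with respect to x (treating y as constant): ∫M dx = -xy + h(y).
Differentiate w.r.t. y and set equal to N: the x-dependent terms already match, leaving h'(y) = 1 + 4y^3 - 6y. Integrate: h(y) = y + y^4 - 3y^2.
So F(x,y) = y + y^4 - 3y^2 - xy.
General solution: y + y^4 - 3y^2 - xy = C.


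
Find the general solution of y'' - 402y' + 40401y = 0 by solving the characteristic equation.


Characteristic equation: r² - 402r + 40401 = 0, i.e. (r - 201)² = 0.
Repeated root r = 201; include an x factor for the second linearly independent solution.
General solution: y = (C₁ + C₂x)e^(201x).


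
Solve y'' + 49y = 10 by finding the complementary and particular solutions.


Homogeneous part: r² + 49 = 0 ⇒ r = ±7i, so y_h = C₁cos(7x) + C₂sin(7x).
Try constant y_p = A; plug in: 49A = 10 ⇒ A = 10/49.
General solution: y = C₁cos(7x) + C₂sin(7x) + 10/49.


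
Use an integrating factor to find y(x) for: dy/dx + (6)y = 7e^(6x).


P(x) = 6 ⇒ μ = e^(6x).
(μ y)' = 7e^(12x) ⇒ μ y = (7/12)e^(12x) + C.
Divide by μ: y = (7/12)e^(6x) + Ce^(-6x).


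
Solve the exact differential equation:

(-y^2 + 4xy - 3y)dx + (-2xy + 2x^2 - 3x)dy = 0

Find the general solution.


Check exactness: ∂M/∂y = -2y + 4x - 3 and ∂N/∂x = -2y + 4x - 3; equal, so the equation is exact.
Integrate M with respect to x (treating y as constant): ∫M dx = -xy^2 + 2x^2y - 3xy + h(y).
Differentiate w.r.t. y and set equal to N: all terms match, so h'(y) = 0 and h is a constant absorbed into C.
General solution: -xy^2 + 2x^2y - 3xy = C.


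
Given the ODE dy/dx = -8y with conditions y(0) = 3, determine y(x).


General solution of y' = -8y is y = Ce^(-8x).
Apply y(0) = 3: C = 3.
Particular solution: y = 3e^(-8x).


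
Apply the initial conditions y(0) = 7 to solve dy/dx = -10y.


General solution of y' = -10y is y = Ce^(-10x).
Apply y(0) = 7: C = 7.
Particular solution: y = 7e^(-10x).


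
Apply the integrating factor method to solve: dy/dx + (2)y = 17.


P(x) = 2, Q(x) = 17; integrating factor μ = e^(2x).
(μ y)' = 17e^(2x) ⇒ μ y = (17/2)e^(2x) + C.
Divide by μ: y = 17/2 + Ce^(-2x).


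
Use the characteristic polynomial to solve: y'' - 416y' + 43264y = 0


Characteristic equation: r² - 416r + 43264 = 0, i.e. (r - 208)² = 0.
Repeated root r = 208; include an x factor for the second linearly independent solution.
General solution: y = (C₁ + C₂x)e^(208x).


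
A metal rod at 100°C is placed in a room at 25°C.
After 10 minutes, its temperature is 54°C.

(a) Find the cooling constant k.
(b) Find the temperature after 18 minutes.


Newton's law: T(t) = T_a + (T₀ - T_a)e^(-kt).
(a) Use T(10) = 54: (54 - 25)/(100 - 25) = e^(-k·10), so k = -ln(0.387)/10 ≈ 0.0950.
(b) Apply k to t = 18: T(18) = 25 + (75)e^(-1.710) ≈ 38.6°C.


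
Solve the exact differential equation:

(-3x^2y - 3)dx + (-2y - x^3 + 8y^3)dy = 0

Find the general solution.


Check exactness: ∂M/∂y = -3x^2 and ∂N/∂x = -3x^2; equal, so the equation is exact.
Integrate M with respect to x (treating y as constant): ∫M dx = -x^3y - 3x + h(y).
Differentiate w.r.t. y and set equal to N: the x-dependent terms already match, leaving h'(y) = -2y + 8y^3. Integrate: h(y) = -y^2 + 2y^4.
So F(x,y) = -y^2 - x^3y - 3x + 2y^4.
General solution: -y^2 - x^3y - 3x + 2y^4 = C.


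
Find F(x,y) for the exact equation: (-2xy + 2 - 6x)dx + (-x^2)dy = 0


Check exactness: ∂M/∂y = -2x and ∂N/∂x = -2x; equal, so the equation is exact.
Integrate M with respect to x (treating y as constant): ∫M dx = -x^2y + 2x - 3x^2 + h(y).
Differentiate w.r.t. y and set equal to N: all terms match, so h'(y) = 0 and h is a constant absorbed into C.
General solution: -x^2y + 2x - 3x^2 = C.


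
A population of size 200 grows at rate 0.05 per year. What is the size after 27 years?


The ODE dP/dt = 0.05P has solution P(t) = P(0)e^(0.05t).
Substitute P(0) = 200 and t = 27: P(27) = 200 e^(1.35) ≈ 771.


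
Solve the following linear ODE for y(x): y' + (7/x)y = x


P(x) = 7/x ⇒ μ = x^7.
(x^7 y)' = x^7·x^1 = x^8.
Integrate: x^7 y = x^9/(9) + C.
Solve for y: y = (1/9)x^2 + C/x^7.


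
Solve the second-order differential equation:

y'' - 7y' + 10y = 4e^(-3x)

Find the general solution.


Characteristic roots of r² - 7r + 10 = 0 are 5, 2.
y_h = C₁e^(5x) + C₂e^(2x).
Forcing exponent -3 is not a characteristic root; try y_p = Ae^(-3x).
Substitute: A·(9 + (-7)·-3 + (10)) = A·40 = 4, so A = 1/10.
General solution: y = C₁e^(5x) + C₂e^(2x) + (1/10)e^(-3x).


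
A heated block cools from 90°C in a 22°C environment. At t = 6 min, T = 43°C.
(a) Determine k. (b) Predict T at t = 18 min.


Newton's law: T(t) = T_a + (T₀ - T_a)e^(-kt).
(a) Use T(6) = 43: (43 - 22)/(90 - 22) = e^(-k·6), so k = -ln(0.309)/6 ≈ 0.1958.
(b) Apply k to t = 18: T(18) = 22 + (68)e^(-3.525) ≈ 24.0°C.


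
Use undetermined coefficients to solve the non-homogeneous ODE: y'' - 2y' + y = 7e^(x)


Characteristic polynomial (r - 1)² = 0; repeated root r = 1.
y_h = (C₁ + C₂x)e^(x). Forcing matches the repeated root (resonance), so try y_p = Ax² e^(x).
Substitute and solve for A: 2A = 7, so A = 7/2.
General solution: y = (C₁ + C₂x + (7/2)x²)e^(x).


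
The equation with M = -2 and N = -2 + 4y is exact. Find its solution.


Check exactness: ∂M/∂y = 0 and ∂N/∂x = 0; equal, so the equation is exact.
Integrate M with respect to x (treating y as constant): ∫M dx = -2x + h(y).
Differentiate w.r.t. y and set equal to N: the x-dependent terms already match, leaving h'(y) = -2 + 4y. Integrate: h(y) = -2y + 2y^2.
So F(x,y) = -2y - 2x + 2y^2.
General solution: -2y - 2x + 2y^2 = C.


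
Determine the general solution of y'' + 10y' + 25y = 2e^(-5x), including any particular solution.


Characteristic polynomial (r + 5)² = 0; repeated root r = -5.
y_h = (C₁ + C₂x)e^(-5x). Forcing matches the repeated root (resonance), so try y_p = Ax² e^(-5x).
Substitute and solve for A: 2A = 2, so A = 1.
General solution: y = (C₁ + C₂x + x²)e^(-5x).


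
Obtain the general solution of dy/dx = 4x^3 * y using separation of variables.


Separate variables: dy/y = 4x^3 dx.
Integrate: ln|y| = x^4 + C₀.
Exponentiate: y = Ce^(x^4).


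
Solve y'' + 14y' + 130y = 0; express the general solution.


Characteristic equation: r² + 14r + 130 = 0.
Discriminant is negative; roots r = -7 ± 9i (complex conjugate pair).
General solution uses e^(α x)(C₁ cos(β x) + C₂ sin(β x)): y = e^(-7x)(C₁cos(9x) + C₂sin(9x)).


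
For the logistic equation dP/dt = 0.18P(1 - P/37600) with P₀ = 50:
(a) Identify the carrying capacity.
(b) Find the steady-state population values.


Logistic ODE dP/dt = 0.18P(1 - P/37600) has equilibria where dP/dt = 0, i.e. P = 0 or P = 37600.
The coefficient (1 - P/K) = 0 when P = K, identifying K = 37600 as the carrying capacity.
(a) K = 37600; (b) equilibria P = 0 and P = 37600.


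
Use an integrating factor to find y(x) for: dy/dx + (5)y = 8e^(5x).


P(x) = 5 ⇒ μ = e^(5x).
(μ y)' = 8e^(10x) ⇒ μ y = (8/10)e^(10x) + C.
Divide by μ: y = (4/5)e^(5x) + Ce^(-5x).


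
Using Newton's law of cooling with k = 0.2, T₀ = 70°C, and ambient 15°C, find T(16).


Newton's law: dT/dt = -k(T - T_a) has solution T(t) = T_a + (T₀ - T_a)e^(-kt).
Plug in T_a = 15, T₀ = 70, k = 0.2, t = 16: T(16) = 15 + (55)e^(-3.20) ≈ 17.2°C.


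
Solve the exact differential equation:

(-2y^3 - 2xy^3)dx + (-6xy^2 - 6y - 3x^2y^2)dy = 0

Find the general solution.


Check exactness: ∂M/∂y = -6y^2 - 6xy^2 and ∂N/∂x = -6y^2 - 6xy^2; equal, so the equation is exact.
Integrate M with respect to x (treating y as constant): ∫M dx = -2xy^3 - x^2y^3 + h(y).
Differentiate w.r.t. y and set equal to N: the x-dependent terms already match, leaving h'(y) = -6y. Integrate: h(y) = -3y^2.
So F(x,y) = -2xy^3 - 3y^2 - x^2y^3.
General solution: -2xy^3 - 3y^2 - x^2y^3 = C.


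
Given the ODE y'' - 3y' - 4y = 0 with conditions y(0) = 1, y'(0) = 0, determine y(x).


Characteristic roots of r² - 3r - 4 = 0 are -1, 4.
General solution y = c₁ e^(-x) + c₂ e^(4x).
Apply y(0) = 1: c₁ + c₂ = 1. Apply y'(0) = 0: -1 c₁ + 4 c₂ = 0.
Solve: c₁ = 4/5, c₂ = 1/5.
Particular solution: y = (4/5)e^(-x) + (1/5)e^(4x).


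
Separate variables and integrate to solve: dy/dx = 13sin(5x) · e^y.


Separate: e^(-y) dy = 13sin(5x) dx.
Integrate: -e^(-y) = -(13/5)cos(5x) + C₀.
Rearrange: e^(-y) = (13/5)cos(5x) + C.


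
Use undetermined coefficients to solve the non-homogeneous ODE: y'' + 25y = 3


Homogeneous part: r² + 25 = 0 ⇒ r = ±5i, so y_h = C₁cos(5x) + C₂sin(5x).
Try constant y_p = A; plug in: 25A = 3 ⇒ A = 3/25.
General solution: y = C₁cos(5x) + C₂sin(5x) + 3/25.


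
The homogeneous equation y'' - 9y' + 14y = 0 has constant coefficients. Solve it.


Characteristic equation: r² - 9r + 14 = 0.
Factor: (r - 7)(r - 2) = 0 ⇒ r = 7, 2 (distinct real).
General solution: y = C₁e^(7x) + C₂e^(2x).


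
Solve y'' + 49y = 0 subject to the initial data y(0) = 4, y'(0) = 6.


Characteristic roots of r² + 49 = 0 are ±7i, so y = C₁cos(7x) + C₂sin(7x).
Apply y(0) = 4: C₁ = 4. Differentiate and apply y'(0) = 6: 7·C₂ = 6, so C₂ = 6/7.
Particular solution: y = 4cos(7x) + (6/7)sin(7x).


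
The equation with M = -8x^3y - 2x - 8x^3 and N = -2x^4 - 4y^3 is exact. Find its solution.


Check exactness: ∂M/∂y = -8x^3 and ∂N/∂x = -8x^3; equal, so the equation is exact.
Integrate M with respect to x (treating y as constant): ∫M dx = -2x^4y - x^2 - 2x^4 + h(y).
Differentiate w.r.t. y and set equal to N: the x-dependent terms already match, leaving h'(y) = -4y^3. Integrate: h(y) = -y^4.
So F(x,y) = -2x^4y - y^4 - x^2 - 2x^4.
General solution: -2x^4y - y^4 - x^2 - 2x^4 = C.


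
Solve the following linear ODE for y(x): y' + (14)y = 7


P(x) = 14, Q(x) = 7; integrating factor μ = e^(14x).
(μ y)' = 7e^(14x) ⇒ μ y = (1/2)e^(14x) + C.
Divide by μ: y = 1/2 + Ce^(-14x).


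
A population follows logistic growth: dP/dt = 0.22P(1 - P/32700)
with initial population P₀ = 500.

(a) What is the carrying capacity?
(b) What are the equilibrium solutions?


Logistic ODE dP/dt = 0.22P(1 - P/32700) has equilibria where dP/dt = 0, i.e. P = 0 or P = 32700.
The coefficient (1 - P/K) = 0 when P = K, identifying K = 32700 as the carrying capacity.
(a) K = 32700; (b) equilibria P = 0 and P = 32700.


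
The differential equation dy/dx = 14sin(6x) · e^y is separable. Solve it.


Separate: e^(-y) dy = 14sin(6x) dx.
Integrate: -e^(-y) = -(7/3)cos(6x) + C₀.
Rearrange: e^(-y) = (7/3)cos(6x) + C.


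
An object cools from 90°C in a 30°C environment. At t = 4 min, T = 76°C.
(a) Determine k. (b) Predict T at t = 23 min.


Newton's law: T(t) = T_a + (T₀ - T_a)e^(-kt).
(a) Use T(4) = 76: (76 - 30)/(90 - 30) = e^(-k·4), so k = -ln(0.767)/4 ≈ 0.0664.
(b) Apply k to t = 23: T(23) = 30 + (60)e^(-1.528) ≈ 43.0°C.


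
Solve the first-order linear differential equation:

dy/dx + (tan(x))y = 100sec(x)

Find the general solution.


P(x) = tan(x) ⇒ μ = e^(∫tan(x)dx) = sec(x).
(sec(x) y)' = 100sec²(x) ⇒ sec(x) y = 100tan(x) + C.
Multiply by cos(x): y = 100sin(x) + C·cos(x).


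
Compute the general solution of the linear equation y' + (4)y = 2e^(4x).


P(x) = 4 ⇒ μ = e^(4x).
(μ y)' = 2e^(8x) ⇒ μ y = (2/8)e^(8x) + C.
Divide by μ: y = (1/4)e^(4x) + Ce^(-4x).


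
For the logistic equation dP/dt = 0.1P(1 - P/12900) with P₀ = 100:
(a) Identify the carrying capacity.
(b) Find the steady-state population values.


Logistic ODE dP/dt = 0.1P(1 - P/12900) has equilibria where dP/dt = 0, i.e. P = 0 or P = 12900.
The coefficient (1 - P/K) = 0 when P = K, identifying K = 12900 as the carrying capacity.
(a) K = 12900; (b) equilibria P = 0 and P = 12900.


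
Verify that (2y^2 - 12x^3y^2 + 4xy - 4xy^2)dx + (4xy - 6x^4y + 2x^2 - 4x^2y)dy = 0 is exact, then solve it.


Check exactness: ∂M/∂y = 4y - 24x^3y + 4x - 8xy and ∂N/∂x = 4y - 24x^3y + 4x - 8xy; equal, so the equation is exact.
Integrate M with respect to x (treating y as constant): ∫M dx = 2xy^2 - 3x^4y^2 + 2x^2y - 2x^2y^2 + h(y).
Differentiate w.r.t. y and set equal to N: all terms match, so h'(y) = 0 and h is a constant absorbed into C.
General solution: 2xy^2 - 3x^4y^2 + 2x^2y - 2x^2y^2 = C.


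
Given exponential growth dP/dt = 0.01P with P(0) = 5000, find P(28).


The ODE dP/dt = 0.01P has solution P(t) = P(0)e^(0.01t).
Substitute P(0) = 5000 and t = 28: P(28) = 5000 e^(0.28) ≈ 6616.


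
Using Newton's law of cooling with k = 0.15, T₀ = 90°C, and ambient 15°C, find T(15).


Newton's law: dT/dt = -k(T - T_a) has solution T(t) = T_a + (T₀ - T_a)e^(-kt).
Plug in T_a = 15, T₀ = 90, k = 0.15, t = 15: T(15) = 15 + (75)e^(-2.25) ≈ 22.9°C.


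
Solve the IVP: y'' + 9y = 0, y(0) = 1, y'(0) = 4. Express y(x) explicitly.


Characteristic roots of r² + 9 = 0 are ±3i, so y = C₁cos(3x) + C₂sin(3x).
Apply y(0) = 1: C₁ = 1. Differentiate and apply y'(0) = 4: 3·C₂ = 4, so C₂ = 4/3.
Particular solution: y = cos(3x) + (4/3)sin(3x).


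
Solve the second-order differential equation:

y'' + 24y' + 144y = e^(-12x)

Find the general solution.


Characteristic polynomial (r + 12)² = 0; repeated root r = -12.
y_h = (C₁ + C₂x)e^(-12x). Forcing matches the repeated root (resonance), so try y_p = Ax² e^(-12x).
Substitute and solve for A: 2A = 1, so A = 1/2.
General solution: y = (C₁ + C₂x + (1/2)x²)e^(-12x).


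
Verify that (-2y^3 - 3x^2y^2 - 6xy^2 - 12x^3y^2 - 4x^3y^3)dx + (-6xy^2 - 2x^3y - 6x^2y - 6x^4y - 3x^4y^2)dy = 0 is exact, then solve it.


Check exactness: ∂M/∂y = -6y^2 - 6x^2y - 12xy - 24x^3y - 12x^3y^2 and ∂N/∂x = -6y^2 - 6x^2y - 12xy - 24x^3y - 12x^3y^2; equal, so the equation is exact.
Integrate M with respect to x (treating y as constant): ∫M dx = -2xy^3 - x^3y^2 - 3x^2y^2 - 3x^4y^2 - x^4y^3 + h(y).
Differentiate w.r.t. y and set equal to N: all terms match, so h'(y) = 0 and h is a constant absorbed into C.
General solution: -2xy^3 - x^3y^2 - 3x^2y^2 - 3x^4y^2 - x^4y^3 = C.


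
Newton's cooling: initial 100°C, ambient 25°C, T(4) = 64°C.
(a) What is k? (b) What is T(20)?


Newton's law: T(t) = T_a + (T₀ - T_a)e^(-kt).
(a) Use T(4) = 64: (64 - 25)/(100 - 25) = e^(-k·4), so k = -ln(0.520)/4 ≈ 0.1635.
(b) Apply k to t = 20: T(20) = 25 + (75)e^(-3.270) ≈ 27.9°C.


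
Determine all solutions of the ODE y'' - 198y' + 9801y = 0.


Characteristic equation: r² - 198r + 9801 = 0, i.e. (r - 99)² = 0.
Repeated root r = 99; include an x factor for the second linearly independent solution.
General solution: y = (C₁ + C₂x)e^(99x).


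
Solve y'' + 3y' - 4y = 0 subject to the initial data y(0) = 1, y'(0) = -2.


Characteristic roots of r² + 3r - 4 = 0 are 1, -4.
General solution y = c₁ e^(x) + c₂ e^(-4x).
Apply y(0) = 1: c₁ + c₂ = 1. Apply y'(0) = -2: 1 c₁ - 4 c₂ = -2.
Solve: c₁ = 2/5, c₂ = 3/5.
Particular solution: y = (2/5)e^(x) + (3/5)e^(-4x).


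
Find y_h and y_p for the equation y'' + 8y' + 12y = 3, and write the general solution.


Characteristic roots of r² + 8r + 12 = 0 are -6, -2.
y_h = C₁e^(-6x) + C₂e^(-2x).
Constant forcing; try y_p = A. Then 12A = 3 ⇒ A = 1/4.
General solution: y = C₁e^(-6x) + C₂e^(-2x) + 1/4.


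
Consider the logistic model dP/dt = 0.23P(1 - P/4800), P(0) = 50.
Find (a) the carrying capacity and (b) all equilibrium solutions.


Logistic ODE dP/dt = 0.23P(1 - P/4800) has equilibria where dP/dt = 0, i.e. P = 0 or P = 4800.
The coefficient (1 - P/K) = 0 when P = K, identifying K = 4800 as the carrying capacity.
(a) K = 4800; (b) equilibria P = 0 and P = 4800.


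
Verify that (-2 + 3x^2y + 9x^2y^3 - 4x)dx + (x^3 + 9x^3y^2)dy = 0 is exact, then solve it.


Check exactness: ∂M/∂y = 3x^2 + 27x^2y^2 and ∂N/∂x = 3x^2 + 27x^2y^2; equal, so the equation is exact.
Integrate M with respect to x (treating y as constant): ∫M dx = -2x + x^3y + 3x^3y^3 - 2x^2 + h(y).
Differentiate w.r.t. y and set equal to N: all terms match, so h'(y) = 0 and h is a constant absorbed into C.
General solution: -2x + x^3y + 3x^3y^3 - 2x^2 = C.


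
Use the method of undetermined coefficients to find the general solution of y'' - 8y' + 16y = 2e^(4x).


Characteristic polynomial (r - 4)² = 0; repeated root r = 4.
y_h = (C₁ + C₂x)e^(4x). Forcing matches the repeated root (resonance), so try y_p = Ax² e^(4x).
Substitute and solve for A: 2A = 2, so A = 1.
General solution: y = (C₁ + C₂x + x²)e^(4x).


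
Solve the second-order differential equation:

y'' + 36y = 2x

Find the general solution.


Homogeneous: r² + 36 = 0 ⇒ r = ±6i, y_h = C₁cos(6x) + C₂sin(6x).
Polynomial forcing; try y_p = Ax + B. Then y_p'' + 36 y_p = 36(Ax + B) = 2x, so B = 0 and A = 1/18.
General solution: y = C₁cos(6x) + C₂sin(6x) + (1/18)x.


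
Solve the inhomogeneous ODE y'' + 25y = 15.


Homogeneous part: r² + 25 = 0 ⇒ r = ±5i, so y_h = C₁cos(5x) + C₂sin(5x).
Try constant y_p = A; plug in: 25A = 15 ⇒ A = 3/5.
General solution: y = C₁cos(5x) + C₂sin(5x) + 3/5.


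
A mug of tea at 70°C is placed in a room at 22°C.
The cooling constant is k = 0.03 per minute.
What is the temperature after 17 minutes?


Newton's law: dT/dt = -k(T - T_a) has solution T(t) = T_a + (T₀ - T_a)e^(-kt).
Plug in T_a = 22, T₀ = 70, k = 0.03, t = 17: T(17) = 22 + (48)e^(-0.51) ≈ 50.8°C.


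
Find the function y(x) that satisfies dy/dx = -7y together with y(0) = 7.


General solution of y' = -7y is y = Ce^(-7x).
Apply y(0) = 7: C = 7.
Particular solution: y = 7e^(-7x).


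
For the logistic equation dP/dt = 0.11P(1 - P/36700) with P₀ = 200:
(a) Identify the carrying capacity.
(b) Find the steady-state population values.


Logistic ODE dP/dt = 0.11P(1 - P/36700) has equilibria where dP/dt = 0, i.e. P = 0 or P = 36700.
The coefficient (1 - P/K) = 0 when P = K, identifying K = 36700 as the carrying capacity.
(a) K = 36700; (b) equilibria P = 0 and P = 36700.


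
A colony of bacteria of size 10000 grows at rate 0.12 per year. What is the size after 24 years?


The ODE dP/dt = 0.12P has solution P(t) = P(0)e^(0.12t).
Substitute P(0) = 10000 and t = 24: P(24) = 10000 e^(2.88) ≈ 178143.


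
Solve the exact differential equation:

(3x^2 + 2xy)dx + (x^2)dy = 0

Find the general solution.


Check exactness: ∂M/∂y = 2x and ∂N/∂x = 2x; equal, so the equation is exact.
Integrate M with respect to x (treating y as constant): ∫M dx = x^3 + x^2y + h(y).
Differentiate w.r.t. y and set equal to N: all terms match, so h'(y) = 0 and h is a constant absorbed into C.
General solution: x^3 + x^2y = C.


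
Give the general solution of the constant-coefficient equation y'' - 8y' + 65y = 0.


Characteristic equation: r² - 8r + 65 = 0.
Discriminant is negative; roots r = 4 ± 7i (complex conjugate pair).
General solution uses e^(α x)(C₁ cos(β x) + C₂ sin(β x)): y = e^(4x)(C₁cos(7x) + C₂sin(7x)).


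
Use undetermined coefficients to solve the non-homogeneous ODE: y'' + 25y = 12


Homogeneous part: r² + 25 = 0 ⇒ r = ±5i, so y_h = C₁cos(5x) + C₂sin(5x).
Try constant y_p = A; plug in: 25A = 12 ⇒ A = 12/25.
General solution: y = C₁cos(5x) + C₂sin(5x) + 12/25.


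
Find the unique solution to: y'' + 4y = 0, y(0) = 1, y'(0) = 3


Characteristic roots of r² + 4 = 0 are ±2i, so y = C₁cos(2x) + C₂sin(2x).
Apply y(0) = 1: C₁ = 1. Differentiate and apply y'(0) = 3: 2·C₂ = 3, so C₂ = 3/2.
Particular solution: y = cos(2x) + (3/2)sin(2x).


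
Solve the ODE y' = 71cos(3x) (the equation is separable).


g(y) = 1, so integrate directly: y = ∫ 71cos(3x) dx = (71/3)sin(3x) + C.


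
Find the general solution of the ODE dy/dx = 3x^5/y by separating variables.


Separate variables: y dy = 3x^5 dx.
Integrate both sides: y²/2 = (1/2)x^6 + C₀.
Multiply by 2: y² = x^6 + C.


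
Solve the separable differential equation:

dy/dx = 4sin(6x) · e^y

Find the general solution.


Separate: e^(-y) dy = 4sin(6x) dx.
Integrate: -e^(-y) = -(2/3)cos(6x) + C₀.
Rearrange: e^(-y) = (2/3)cos(6x) + C.


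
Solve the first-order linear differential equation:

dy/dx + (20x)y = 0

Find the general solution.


P(x) = 20x ⇒ μ = e^(10x²).
Q(x) = 0 so μ y is constant: y = Ce^(-10x²).


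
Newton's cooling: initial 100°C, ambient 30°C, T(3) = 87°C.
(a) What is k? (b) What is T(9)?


Newton's law: T(t) = T_a + (T₀ - T_a)e^(-kt).
(a) Use T(3) = 87: (87 - 30)/(100 - 30) = e^(-k·3), so k = -ln(0.814)/3 ≈ 0.0685.
(b) Apply k to t = 9: T(9) = 30 + (70)e^(-0.616) ≈ 67.8°C.


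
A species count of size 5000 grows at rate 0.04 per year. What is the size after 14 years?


The ODE dP/dt = 0.04P has solution P(t) = P(0)e^(0.04t).
Substitute P(0) = 5000 and t = 14: P(14) = 5000 e^(0.56) ≈ 8753.


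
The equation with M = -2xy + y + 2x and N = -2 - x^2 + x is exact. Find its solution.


Check exactness: ∂M/∂y = -2x + 1 and ∂N/∂x = -2x + 1; equal, so the equation is exact.
Integrate M with respect to x (treating y as constant): ∫M dx = -x^2y + xy + x^2 + h(y).
Differentiate w.r.t. y and set equal to N: the x-dependent terms already match, leaving h'(y) = -2. Integrate: h(y) = -2y.
So F(x,y) = -2y - x^2y + xy + x^2.
General solution: -2y - x^2y + xy + x^2 = C.


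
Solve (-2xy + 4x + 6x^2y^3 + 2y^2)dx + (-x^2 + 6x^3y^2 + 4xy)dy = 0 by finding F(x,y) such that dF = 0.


Check exactness: ∂M/∂y = -2x + 18x^2y^2 + 4y and ∂N/∂x = -2x + 18x^2y^2 + 4y; equal, so the equation is exact.
Integrate M with respect to x (treating y as constant): ∫M dx = -x^2y + 2x^2 + 2x^3y^3 + 2xy^2 + h(y).
Differentiate w.r.t. y and set equal to N: all terms match, so h'(y) = 0 and h is a constant absorbed into C.
General solution: -x^2y + 2x^2 + 2x^3y^3 + 2xy^2 = C.


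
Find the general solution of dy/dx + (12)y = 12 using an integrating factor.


P(x) = 12, Q(x) = 12; integrating factor μ = e^(12x).
(μ y)' = 12e^(12x) ⇒ μ y = e^(12x) + C.
Divide by μ: y = 1 + Ce^(-12x).


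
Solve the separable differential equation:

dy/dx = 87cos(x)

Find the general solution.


g(y) = 1, so integrate directly: y = ∫ 87cos(x) dx = 87sin(x) + C.


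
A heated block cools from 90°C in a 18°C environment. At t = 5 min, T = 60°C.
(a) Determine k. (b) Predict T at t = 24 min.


Newton's law: T(t) = T_a + (T₀ - T_a)e^(-kt).
(a) Use T(5) = 60: (60 - 18)/(90 - 18) = e^(-k·5), so k = -ln(0.583)/5 ≈ 0.1078.
(b) Apply k to t = 24: T(24) = 18 + (72)e^(-2.587) ≈ 23.4°C.


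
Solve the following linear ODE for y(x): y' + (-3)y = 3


P(x) = -3 ⇒ μ = e^(-3x).
(μ y)' = 3e^(-3x) ⇒ μ y = -e^(-3x) + C.
Divide by μ: y = -1 + Ce^(3x).


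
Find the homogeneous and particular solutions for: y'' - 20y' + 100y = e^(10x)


Characteristic polynomial (r - 10)² = 0; repeated root r = 10.
y_h = (C₁ + C₂x)e^(10x). Forcing matches the repeated root (resonance), so try y_p = Ax² e^(10x).
Substitute and solve for A: 2A = 1, so A = 1/2.
General solution: y = (C₁ + C₂x + (1/2)x²)e^(10x).


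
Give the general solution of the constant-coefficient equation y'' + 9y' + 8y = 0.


Characteristic equation: r² + 9r + 8 = 0.
Factor: (r + 8)(r + 1) = 0 ⇒ r = -8, -1 (distinct real).
General solution: y = C₁e^(-8x) + C₂e^(-x).


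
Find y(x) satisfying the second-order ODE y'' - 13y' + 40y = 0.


Characteristic equation: r² - 13r + 40 = 0.
Factor: (r - 8)(r - 5) = 0 ⇒ r = 8, 5 (distinct real).
General solution: y = C₁e^(8x) + C₂e^(5x).


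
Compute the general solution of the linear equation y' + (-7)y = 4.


P(x) = -7 ⇒ μ = e^(-7x).
(μ y)' = 4e^(-7x) ⇒ μ y = -(4/7)e^(-7x) + C.
Divide by μ: y = -4/7 + Ce^(7x).


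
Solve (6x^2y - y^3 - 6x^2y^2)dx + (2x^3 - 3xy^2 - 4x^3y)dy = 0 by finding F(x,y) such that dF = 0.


Check exactness: ∂M/∂y = 6x^2 - 3y^2 - 12x^2y and ∂N/∂x = 6x^2 - 3y^2 - 12x^2y; equal, so the equation is exact.
Integrate M with respect to x (treating y as constant): ∫M dx = 2x^3y - xy^3 - 2x^3y^2 + h(y).
Differentiate w.r.t. y and set equal to N: all terms match, so h'(y) = 0 and h is a constant absorbed into C.
General solution: 2x^3y - xy^3 - 2x^3y^2 = C.


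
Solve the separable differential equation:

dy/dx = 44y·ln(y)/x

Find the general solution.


Separate: dy/[y ln(y)] = 44 dx/x.
Substitute u = ln(y): du/u = 44 dx/x.
Integrate: ln|ln(y)| = 44ln|x| + C₀, hence ln(y) = C·x^44.


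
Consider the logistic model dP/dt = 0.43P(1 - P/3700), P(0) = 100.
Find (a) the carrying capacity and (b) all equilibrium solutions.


Logistic ODE dP/dt = 0.43P(1 - P/3700) has equilibria where dP/dt = 0, i.e. P = 0 or P = 3700.
The coefficient (1 - P/K) = 0 when P = K, identifying K = 3700 as the carrying capacity.
(a) K = 3700; (b) equilibria P = 0 and P = 3700.


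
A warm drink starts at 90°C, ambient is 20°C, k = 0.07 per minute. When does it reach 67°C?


From T(t) = T_a + (T₀ - T_a)e^(-kt), set T(t) = 67:
(67 - 20) / (90 - 20) = e^(-0.07t), so t = -ln(0.671)/0.07 ≈ 5.7 minutes.


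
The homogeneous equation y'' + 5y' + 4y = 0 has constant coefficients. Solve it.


Characteristic equation: r² + 5r + 4 = 0.
Factor: (r + 4)(r + 1) = 0 ⇒ r = -4, -1 (distinct real).
General solution: y = C₁e^(-4x) + C₂e^(-x).


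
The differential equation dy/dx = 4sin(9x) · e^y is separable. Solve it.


Separate: e^(-y) dy = 4sin(9x) dx.
Integrate: -e^(-y) = -(4/9)cos(9x) + C₀.
Rearrange: e^(-y) = (4/9)cos(9x) + C.


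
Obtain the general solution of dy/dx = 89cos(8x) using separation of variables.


g(y) = 1, so integrate directly: y = ∫ 89cos(8x) dx = (89/8)sin(8x) + C.


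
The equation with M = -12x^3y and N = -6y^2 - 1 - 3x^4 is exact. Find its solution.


Check exactness: ∂M/∂y = -12x^3 and ∂N/∂x = -12x^3; equal, so the equation is exact.
Integrate M with respect to x (treating y as constant): ∫M dx = -3x^4y + h(y).
Differentiate w.r.t. y and set equal to N: the x-dependent terms already match, leaving h'(y) = -6y^2 - 1. Integrate: h(y) = -2y^3 - y.
So F(x,y) = -2y^3 - y - 3x^4y.
General solution: -2y^3 - y - 3x^4y = C.


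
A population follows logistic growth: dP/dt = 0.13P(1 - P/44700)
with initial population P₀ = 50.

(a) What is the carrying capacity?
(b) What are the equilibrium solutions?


Logistic ODE dP/dt = 0.13P(1 - P/44700) has equilibria where dP/dt = 0, i.e. P = 0 or P = 44700.
The coefficient (1 - P/K) = 0 when P = K, identifying K = 44700 as the carrying capacity.
(a) K = 44700; (b) equilibria P = 0 and P = 44700.


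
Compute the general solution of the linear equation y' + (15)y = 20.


P(x) = 15, Q(x) = 20; integrating factor μ = e^(15x).
(μ y)' = 20e^(15x) ⇒ μ y = (4/3)e^(15x) + C.
Divide by μ: y = 4/3 + Ce^(-15x).


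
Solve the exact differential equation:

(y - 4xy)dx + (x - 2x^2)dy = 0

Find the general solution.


Check exactness: ∂M/∂y = 1 - 4x and ∂N/∂x = 1 - 4x; equal, so the equation is exact.
Integrate M with respect to x (treating y as constant): ∫M dx = xy - 2x^2y + h(y).
Differentiate w.r.t. y and set equal to N: all terms match, so h'(y) = 0 and h is a constant absorbed into C.
General solution: xy - 2x^2y = C.


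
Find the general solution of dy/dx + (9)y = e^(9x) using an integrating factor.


P(x) = 9 ⇒ μ = e^(9x).
(μ y)' = e^(18x) ⇒ μ y = (1/18)e^(18x) + C.
Divide by μ: y = (1/18)e^(9x) + Ce^(-9x).


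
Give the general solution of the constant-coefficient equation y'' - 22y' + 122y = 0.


Characteristic equation: r² - 22r + 122 = 0.
Discriminant is negative; roots r = 11 ± 1i (complex conjugate pair).
General solution uses e^(α x)(C₁ cos(β x) + C₂ sin(β x)): y = e^(11x)(C₁cos(x) + C₂sin(x)).


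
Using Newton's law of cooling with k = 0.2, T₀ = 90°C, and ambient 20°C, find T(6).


Newton's law: dT/dt = -k(T - T_a) has solution T(t) = T_a + (T₀ - T_a)e^(-kt).
Plug in T_a = 20, T₀ = 90, k = 0.2, t = 6: T(6) = 20 + (70)e^(-1.20) ≈ 41.1°C.


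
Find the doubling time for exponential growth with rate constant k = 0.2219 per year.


Exponential growth: P(t) = P₀ e^(0.2219t). Set P(t)/P₀ = 2: e^(0.2219t) = 2.
Solve: t = ln(2)/0.2219 ≈ 3.12 years.


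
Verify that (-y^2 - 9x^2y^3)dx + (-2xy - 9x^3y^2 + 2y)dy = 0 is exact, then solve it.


Check exactness: ∂M/∂y = -2y - 27x^2y^2 and ∂N/∂x = -2y - 27x^2y^2; equal, so the equation is exact.
Integrate M with respect to x (treating y as constant): ∫M dx = -xy^2 - 3x^3y^3 + h(y).
Differentiate w.r.t. y and set equal to N: the x-dependent terms already match, leaving h'(y) = 2y. Integrate: h(y) = y^2.
So F(x,y) = -xy^2 - 3x^3y^3 + y^2.
General solution: -xy^2 - 3x^3y^3 + y^2 = C.


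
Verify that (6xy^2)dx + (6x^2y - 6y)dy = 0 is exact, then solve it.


Check exactness: ∂M/∂y = 12xy and ∂N/∂x = 12xy; equal, so the equation is exact.
Integrate M with respect to x (treating y as constant): ∫M dx = 3x^2y^2 + h(y).
Differentiate w.r.t. y and set equal to N: the x-dependent terms already match, leaving h'(y) = -6y. Integrate: h(y) = -3y^2.
So F(x,y) = 3x^2y^2 - 3y^2.
General solution: 3x^2y^2 - 3y^2 = C.


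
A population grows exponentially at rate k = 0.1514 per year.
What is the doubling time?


Exponential growth: P(t) = P₀ e^(0.1514t). Set P(t)/P₀ = 2: e^(0.1514t) = 2.
Solve: t = ln(2)/0.1514 ≈ 4.58 years.


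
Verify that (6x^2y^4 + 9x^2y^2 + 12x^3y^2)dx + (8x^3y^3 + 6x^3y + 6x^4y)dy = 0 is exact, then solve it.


Check exactness: ∂M/∂y = 24x^2y^3 + 18x^2y + 24x^3y and ∂N/∂x = 24x^2y^3 + 18x^2y + 24x^3y; equal, so the equation is exact.
Integrate M with respect to x (treating y as constant): ∫M dx = 2x^3y^4 + 3x^3y^2 + 3x^4y^2 + h(y).
Differentiate w.r.t. y and set equal to N: all terms match, so h'(y) = 0 and h is a constant absorbed into C.
General solution: 2x^3y^4 + 3x^3y^2 + 3x^4y^2 = C.


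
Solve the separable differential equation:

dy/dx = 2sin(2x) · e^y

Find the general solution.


Separate: e^(-y) dy = 2sin(2x) dx.
Integrate: -e^(-y) = -cos(2x) + C₀.
Rearrange: e^(-y) = cos(2x) + C.


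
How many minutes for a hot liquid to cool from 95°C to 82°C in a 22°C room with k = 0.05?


From T(t) = T_a + (T₀ - T_a)e^(-kt), set T(t) = 82:
(82 - 22) / (95 - 22) = e^(-0.05t), so t = -ln(0.822)/0.05 ≈ 3.9 minutes.


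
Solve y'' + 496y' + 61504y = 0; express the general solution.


Characteristic equation: r² + 496r + 61504 = 0, i.e. (r + 248)² = 0.
Repeated root r = -248; include an x factor for the second linearly independent solution.
General solution: y = (C₁ + C₂x)e^(-248x).


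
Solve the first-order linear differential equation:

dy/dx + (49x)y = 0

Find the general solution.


P(x) = 49x ⇒ μ = e^((49/2)x²).
Q(x) = 0 so μ y is constant: y = Ce^(-(49/2)x²).


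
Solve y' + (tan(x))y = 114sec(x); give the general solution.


P(x) = tan(x) ⇒ μ = e^(∫tan(x)dx) = sec(x).
(sec(x) y)' = 114sec²(x) ⇒ sec(x) y = 114tan(x) + C.
Multiply by cos(x): y = 114sin(x) + C·cos(x).


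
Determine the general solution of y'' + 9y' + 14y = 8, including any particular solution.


Characteristic roots of r² + 9r + 14 = 0 are -2, -7.
y_h = C₁e^(-2x) + C₂e^(-7x).
Constant forcing; try y_p = A. Then 14A = 8 ⇒ A = 4/7.
General solution: y = C₁e^(-2x) + C₂e^(-7x) + 4/7.


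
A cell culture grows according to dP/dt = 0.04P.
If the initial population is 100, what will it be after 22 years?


The ODE dP/dt = 0.04P has solution P(t) = P(0)e^(0.04t).
Substitute P(0) = 100 and t = 22: P(22) = 100 e^(0.88) ≈ 241.


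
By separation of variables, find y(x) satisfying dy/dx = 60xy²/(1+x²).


Separate: dy/y² = 60x/(1+x²) dx.
Integrate LHS: ∫ dy/y² = -1/y.
Integrate RHS via u = 1+x²: 30ln(1+x²) + C.
Result: -1/y = 30ln(1+x²) + C.


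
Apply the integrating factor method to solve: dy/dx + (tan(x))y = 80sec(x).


P(x) = tan(x) ⇒ μ = e^(∫tan(x)dx) = sec(x).
(sec(x) y)' = 80sec²(x) ⇒ sec(x) y = 80tan(x) + C.
Multiply by cos(x): y = 80sin(x) + C·cos(x).


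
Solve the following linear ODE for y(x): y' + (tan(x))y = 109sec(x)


P(x) = tan(x) ⇒ μ = e^(∫tan(x)dx) = sec(x).
(sec(x) y)' = 109sec²(x) ⇒ sec(x) y = 109tan(x) + C.
Multiply by cos(x): y = 109sin(x) + C·cos(x).


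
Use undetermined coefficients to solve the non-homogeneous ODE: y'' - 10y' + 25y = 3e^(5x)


Characteristic polynomial (r - 5)² = 0; repeated root r = 5.
y_h = (C₁ + C₂x)e^(5x). Forcing matches the repeated root (resonance), so try y_p = Ax² e^(5x).
Substitute and solve for A: 2A = 3, so A = 3/2.
General solution: y = (C₁ + C₂x + (3/2)x²)e^(5x).


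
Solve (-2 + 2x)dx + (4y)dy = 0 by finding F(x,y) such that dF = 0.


Check exactness: ∂M/∂y = 0 and ∂N/∂x = 0; equal, so the equation is exact.
Integrate M with respect to x (treating y as constant): ∫M dx = -2x + x^2 + h(y).
Differentiate w.r.t. y and set equal to N: the x-dependent terms already match, leaving h'(y) = 4y. Integrate: h(y) = 2y^2.
So F(x,y) = 2y^2 - 2x + x^2.
General solution: 2y^2 - 2x + x^2 = C.


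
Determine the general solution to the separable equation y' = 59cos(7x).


g(y) = 1, so integrate directly: y = ∫ 59cos(7x) dx = (59/7)sin(7x) + C.


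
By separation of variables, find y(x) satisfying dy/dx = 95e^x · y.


Separate variables: dy/y = 95e^x dx.
Integrate: ln|y| = 95e^x + C₀.
Exponentiate: y = Ce^(95e^x).


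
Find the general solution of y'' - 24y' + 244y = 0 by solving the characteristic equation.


Characteristic equation: r² - 24r + 244 = 0.
Discriminant is negative; roots r = 12 ± 10i (complex conjugate pair).
General solution uses e^(α x)(C₁ cos(β x) + C₂ sin(β x)): y = e^(12x)(C₁cos(10x) + C₂sin(10x)).


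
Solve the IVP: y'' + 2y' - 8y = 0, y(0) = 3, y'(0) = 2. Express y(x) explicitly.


Characteristic roots of r² + 2r - 8 = 0 are 2, -4.
General solution y = c₁ e^(2x) + c₂ e^(-4x).
Apply y(0) = 3: c₁ + c₂ = 3. Apply y'(0) = 2: 2 c₁ - 4 c₂ = 2.
Solve: c₁ = 7/3, c₂ = 2/3.
Particular solution: y = (7/3)e^(2x) + (2/3)e^(-4x).


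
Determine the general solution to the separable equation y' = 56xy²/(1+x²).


Separate: dy/y² = 56x/(1+x²) dx.
Integrate LHS: ∫ dy/y² = -1/y.
Integrate RHS via u = 1+x²: 28ln(1+x²) + C.
Result: -1/y = 28ln(1+x²) + C.


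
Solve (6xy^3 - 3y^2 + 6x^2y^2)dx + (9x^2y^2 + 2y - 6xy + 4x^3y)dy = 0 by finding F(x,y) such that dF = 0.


Check exactness: ∂M/∂y = 18xy^2 - 6y + 12x^2y and ∂N/∂x = 18xy^2 - 6y + 12x^2y; equal, so the equation is exact.
Integrate M with respect to x (treating y as constant): ∫M dx = 3x^2y^3 - 3xy^2 + 2x^3y^2 + h(y).
Differentiate w.r.t. y and set equal to N: the x-dependent terms already match, leaving h'(y) = 2y. Integrate: h(y) = y^2.
So F(x,y) = 3x^2y^3 + y^2 - 3xy^2 + 2x^3y^2.
General solution: 3x^2y^3 + y^2 - 3xy^2 + 2x^3y^2 = C.


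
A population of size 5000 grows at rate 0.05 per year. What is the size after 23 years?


The ODE dP/dt = 0.05P has solution P(t) = P(0)e^(0.05t).
Substitute P(0) = 5000 and t = 23: P(23) = 5000 e^(1.15) ≈ 15791.


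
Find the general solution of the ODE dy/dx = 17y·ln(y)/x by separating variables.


Separate: dy/[y ln(y)] = 17 dx/x.
Substitute u = ln(y): du/u = 17 dx/x.
Integrate: ln|ln(y)| = 17ln|x| + C₀, hence ln(y) = C·x^17.


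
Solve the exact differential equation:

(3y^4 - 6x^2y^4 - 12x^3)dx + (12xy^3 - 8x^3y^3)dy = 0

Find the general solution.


Check exactness: ∂M/∂y = 12y^3 - 24x^2y^3 and ∂N/∂x = 12y^3 - 24x^2y^3; equal, so the equation is exact.
Integrate M with respect to x (treating y as constant): ∫M dx = 3xy^4 - 2x^3y^4 - 3x^4 + h(y).
Differentiate w.r.t. y and set equal to N: all terms match, so h'(y) = 0 and h is a constant absorbed into C.
General solution: 3xy^4 - 2x^3y^4 - 3x^4 = C.


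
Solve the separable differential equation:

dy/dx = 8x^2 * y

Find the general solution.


Separate variables: dy/y = 8x^2 dx.
Integrate: ln|y| = (8/3)x^3 + C₀.
Exponentiate: y = Ce^((8/3)x^3).


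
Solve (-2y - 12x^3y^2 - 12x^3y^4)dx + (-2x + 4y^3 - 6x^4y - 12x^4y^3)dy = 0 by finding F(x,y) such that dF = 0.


Check exactness: ∂M/∂y = -2 - 24x^3y - 48x^3y^3 and ∂N/∂x = -2 - 24x^3y - 48x^3y^3; equal, so the equation is exact.
Integrate M with respect to x (treating y as constant): ∫M dx = -2xy - 3x^4y^2 - 3x^4y^4 + h(y).
Differentiate w.r.t. y and set equal to N: the x-dependent terms already match, leaving h'(y) = 4y^3. Integrate: h(y) = y^4.
So F(x,y) = -2xy + y^4 - 3x^4y^2 - 3x^4y^4.
General solution: -2xy + y^4 - 3x^4y^2 - 3x^4y^4 = C.


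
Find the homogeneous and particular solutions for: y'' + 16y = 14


Homogeneous part: r² + 16 = 0 ⇒ r = ±4i, so y_h = C₁cos(4x) + C₂sin(4x).
Try constant y_p = A; plug in: 16A = 14 ⇒ A = 7/8.
General solution: y = C₁cos(4x) + C₂sin(4x) + 7/8.


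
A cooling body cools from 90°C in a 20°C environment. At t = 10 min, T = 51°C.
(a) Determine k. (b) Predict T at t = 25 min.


Newton's law: T(t) = T_a + (T₀ - T_a)e^(-kt).
(a) Use T(10) = 51: (51 - 20)/(90 - 20) = e^(-k·10), so k = -ln(0.443)/10 ≈ 0.0815.
(b) Apply k to t = 25: T(25) = 20 + (70)e^(-2.036) ≈ 29.1°C.


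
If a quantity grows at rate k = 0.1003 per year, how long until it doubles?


Exponential growth: P(t) = P₀ e^(0.1003t). Set P(t)/P₀ = 2: e^(0.1003t) = 2.
Solve: t = ln(2)/0.1003 ≈ 6.91 years.


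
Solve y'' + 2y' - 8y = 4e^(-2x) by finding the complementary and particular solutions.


Characteristic roots of r² + 2r - 8 = 0 are 2, -4.
y_h = C₁e^(2x) + C₂e^(-4x).
Forcing exponent -2 is not a characteristic root; try y_p = Ae^(-2x).
Substitute: A·(4 + (2)·-2 + (-8)) = A·-8 = 4, so A = -1/2.
General solution: y = C₁e^(2x) + C₂e^(-4x) - (1/2)e^(-2x).


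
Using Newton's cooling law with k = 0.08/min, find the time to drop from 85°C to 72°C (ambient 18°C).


From T(t) = T_a + (T₀ - T_a)e^(-kt), set T(t) = 72:
(72 - 18) / (85 - 18) = e^(-0.08t), so t = -ln(0.806)/0.08 ≈ 2.7 minutes.


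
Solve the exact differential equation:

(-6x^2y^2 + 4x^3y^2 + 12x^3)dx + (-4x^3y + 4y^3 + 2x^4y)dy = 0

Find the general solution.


Check exactness: ∂M/∂y = -12x^2y + 8x^3y and ∂N/∂x = -12x^2y + 8x^3y; equal, so the equation is exact.
Integrate M with respect to x (treating y as constant): ∫M dx = -2x^3y^2 + x^4y^2 + 3x^4 + h(y).
Differentiate w.r.t. y and set equal to N: the x-dependent terms already match, leaving h'(y) = 4y^3. Integrate: h(y) = y^4.
So F(x,y) = -2x^3y^2 + y^4 + x^4y^2 + 3x^4.
General solution: -2x^3y^2 + y^4 + x^4y^2 + 3x^4 = C.
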